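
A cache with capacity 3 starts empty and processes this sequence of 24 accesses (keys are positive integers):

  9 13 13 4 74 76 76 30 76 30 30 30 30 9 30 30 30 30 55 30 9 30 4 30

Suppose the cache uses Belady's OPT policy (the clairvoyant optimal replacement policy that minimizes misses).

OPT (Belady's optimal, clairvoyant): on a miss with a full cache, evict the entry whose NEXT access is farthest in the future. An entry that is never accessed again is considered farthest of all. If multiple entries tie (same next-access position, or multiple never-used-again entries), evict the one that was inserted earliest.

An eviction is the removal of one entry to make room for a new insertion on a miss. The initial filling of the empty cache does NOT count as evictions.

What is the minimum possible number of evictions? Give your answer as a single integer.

Answer: 5

Derivation:
OPT (Belady) simulation (capacity=3):
  1. access 9: MISS. Cache: [9]
  2. access 13: MISS. Cache: [9 13]
  3. access 13: HIT. Next use of 13: never. Cache: [9 13]
  4. access 4: MISS. Cache: [9 13 4]
  5. access 74: MISS, evict 13 (next use: never). Cache: [9 4 74]
  6. access 76: MISS, evict 74 (next use: never). Cache: [9 4 76]
  7. access 76: HIT. Next use of 76: step 9. Cache: [9 4 76]
  8. access 30: MISS, evict 4 (next use: step 23). Cache: [9 76 30]
  9. access 76: HIT. Next use of 76: never. Cache: [9 76 30]
  10. access 30: HIT. Next use of 30: step 11. Cache: [9 76 30]
  11. access 30: HIT. Next use of 30: step 12. Cache: [9 76 30]
  12. access 30: HIT. Next use of 30: step 13. Cache: [9 76 30]
  13. access 30: HIT. Next use of 30: step 15. Cache: [9 76 30]
  14. access 9: HIT. Next use of 9: step 21. Cache: [9 76 30]
  15. access 30: HIT. Next use of 30: step 16. Cache: [9 76 30]
  16. access 30: HIT. Next use of 30: step 17. Cache: [9 76 30]
  17. access 30: HIT. Next use of 30: step 18. Cache: [9 76 30]
  18. access 30: HIT. Next use of 30: step 20. Cache: [9 76 30]
  19. access 55: MISS, evict 76 (next use: never). Cache: [9 30 55]
  20. access 30: HIT. Next use of 30: step 22. Cache: [9 30 55]
  21. access 9: HIT. Next use of 9: never. Cache: [9 30 55]
  22. access 30: HIT. Next use of 30: step 24. Cache: [9 30 55]
  23. access 4: MISS, evict 9 (next use: never). Cache: [30 55 4]
  24. access 30: HIT. Next use of 30: never. Cache: [30 55 4]
Total: 16 hits, 8 misses, 5 evictions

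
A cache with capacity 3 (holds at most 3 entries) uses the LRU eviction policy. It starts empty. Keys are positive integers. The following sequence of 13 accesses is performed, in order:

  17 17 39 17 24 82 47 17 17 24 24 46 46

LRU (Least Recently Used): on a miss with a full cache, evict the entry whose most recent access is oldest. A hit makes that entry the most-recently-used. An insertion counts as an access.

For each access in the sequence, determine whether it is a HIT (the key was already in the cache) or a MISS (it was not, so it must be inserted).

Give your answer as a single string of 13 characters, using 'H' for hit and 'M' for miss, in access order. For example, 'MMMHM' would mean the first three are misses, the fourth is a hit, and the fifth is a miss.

LRU simulation (capacity=3):
  1. access 17: MISS. Cache (LRU->MRU): [17]
  2. access 17: HIT. Cache (LRU->MRU): [17]
  3. access 39: MISS. Cache (LRU->MRU): [17 39]
  4. access 17: HIT. Cache (LRU->MRU): [39 17]
  5. access 24: MISS. Cache (LRU->MRU): [39 17 24]
  6. access 82: MISS, evict 39. Cache (LRU->MRU): [17 24 82]
  7. access 47: MISS, evict 17. Cache (LRU->MRU): [24 82 47]
  8. access 17: MISS, evict 24. Cache (LRU->MRU): [82 47 17]
  9. access 17: HIT. Cache (LRU->MRU): [82 47 17]
  10. access 24: MISS, evict 82. Cache (LRU->MRU): [47 17 24]
  11. access 24: HIT. Cache (LRU->MRU): [47 17 24]
  12. access 46: MISS, evict 47. Cache (LRU->MRU): [17 24 46]
  13. access 46: HIT. Cache (LRU->MRU): [17 24 46]
Total: 5 hits, 8 misses, 5 evictions

Answer: MHMHMMMMHMHMH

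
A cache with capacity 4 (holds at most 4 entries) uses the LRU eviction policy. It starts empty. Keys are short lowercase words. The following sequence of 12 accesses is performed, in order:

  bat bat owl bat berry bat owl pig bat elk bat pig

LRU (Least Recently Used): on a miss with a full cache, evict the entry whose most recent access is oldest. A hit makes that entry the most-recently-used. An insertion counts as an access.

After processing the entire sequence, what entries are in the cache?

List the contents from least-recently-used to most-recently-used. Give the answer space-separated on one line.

Answer: owl elk bat pig

Derivation:
LRU simulation (capacity=4):
  1. access bat: MISS. Cache (LRU->MRU): [bat]
  2. access bat: HIT. Cache (LRU->MRU): [bat]
  3. access owl: MISS. Cache (LRU->MRU): [bat owl]
  4. access bat: HIT. Cache (LRU->MRU): [owl bat]
  5. access berry: MISS. Cache (LRU->MRU): [owl bat berry]
  6. access bat: HIT. Cache (LRU->MRU): [owl berry bat]
  7. access owl: HIT. Cache (LRU->MRU): [berry bat owl]
  8. access pig: MISS. Cache (LRU->MRU): [berry bat owl pig]
  9. access bat: HIT. Cache (LRU->MRU): [berry owl pig bat]
  10. access elk: MISS, evict berry. Cache (LRU->MRU): [owl pig bat elk]
  11. access bat: HIT. Cache (LRU->MRU): [owl pig elk bat]
  12. access pig: HIT. Cache (LRU->MRU): [owl elk bat pig]
Total: 7 hits, 5 misses, 1 evictions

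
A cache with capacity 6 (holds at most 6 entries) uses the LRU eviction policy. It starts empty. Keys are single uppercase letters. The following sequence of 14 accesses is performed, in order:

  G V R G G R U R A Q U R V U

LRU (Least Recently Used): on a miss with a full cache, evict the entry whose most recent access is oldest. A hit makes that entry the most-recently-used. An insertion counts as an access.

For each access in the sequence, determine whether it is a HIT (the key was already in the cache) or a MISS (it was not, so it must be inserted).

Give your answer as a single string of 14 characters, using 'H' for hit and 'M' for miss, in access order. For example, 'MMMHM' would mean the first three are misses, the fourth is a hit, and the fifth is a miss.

Answer: MMMHHHMHMMHHHH

Derivation:
LRU simulation (capacity=6):
  1. access G: MISS. Cache (LRU->MRU): [G]
  2. access V: MISS. Cache (LRU->MRU): [G V]
  3. access R: MISS. Cache (LRU->MRU): [G V R]
  4. access G: HIT. Cache (LRU->MRU): [V R G]
  5. access G: HIT. Cache (LRU->MRU): [V R G]
  6. access R: HIT. Cache (LRU->MRU): [V G R]
  7. access U: MISS. Cache (LRU->MRU): [V G R U]
  8. access R: HIT. Cache (LRU->MRU): [V G U R]
  9. access A: MISS. Cache (LRU->MRU): [V G U R A]
  10. access Q: MISS. Cache (LRU->MRU): [V G U R A Q]
  11. access U: HIT. Cache (LRU->MRU): [V G R A Q U]
  12. access R: HIT. Cache (LRU->MRU): [V G A Q U R]
  13. access V: HIT. Cache (LRU->MRU): [G A Q U R V]
  14. access U: HIT. Cache (LRU->MRU): [G A Q R V U]
Total: 8 hits, 6 misses, 0 evictions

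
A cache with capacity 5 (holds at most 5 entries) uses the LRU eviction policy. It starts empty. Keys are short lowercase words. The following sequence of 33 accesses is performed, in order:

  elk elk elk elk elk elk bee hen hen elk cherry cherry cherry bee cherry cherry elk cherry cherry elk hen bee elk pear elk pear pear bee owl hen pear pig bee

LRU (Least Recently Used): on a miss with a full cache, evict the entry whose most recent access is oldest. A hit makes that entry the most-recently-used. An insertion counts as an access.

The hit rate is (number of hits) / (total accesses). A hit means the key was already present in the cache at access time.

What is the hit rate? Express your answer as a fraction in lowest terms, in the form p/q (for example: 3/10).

Answer: 26/33

Derivation:
LRU simulation (capacity=5):
  1. access elk: MISS. Cache (LRU->MRU): [elk]
  2. access elk: HIT. Cache (LRU->MRU): [elk]
  3. access elk: HIT. Cache (LRU->MRU): [elk]
  4. access elk: HIT. Cache (LRU->MRU): [elk]
  5. access elk: HIT. Cache (LRU->MRU): [elk]
  6. access elk: HIT. Cache (LRU->MRU): [elk]
  7. access bee: MISS. Cache (LRU->MRU): [elk bee]
  8. access hen: MISS. Cache (LRU->MRU): [elk bee hen]
  9. access hen: HIT. Cache (LRU->MRU): [elk bee hen]
  10. access elk: HIT. Cache (LRU->MRU): [bee hen elk]
  11. access cherry: MISS. Cache (LRU->MRU): [bee hen elk cherry]
  12. access cherry: HIT. Cache (LRU->MRU): [bee hen elk cherry]
  13. access cherry: HIT. Cache (LRU->MRU): [bee hen elk cherry]
  14. access bee: HIT. Cache (LRU->MRU): [hen elk cherry bee]
  15. access cherry: HIT. Cache (LRU->MRU): [hen elk bee cherry]
  16. access cherry: HIT. Cache (LRU->MRU): [hen elk bee cherry]
  17. access elk: HIT. Cache (LRU->MRU): [hen bee cherry elk]
  18. access cherry: HIT. Cache (LRU->MRU): [hen bee elk cherry]
  19. access cherry: HIT. Cache (LRU->MRU): [hen bee elk cherry]
  20. access elk: HIT. Cache (LRU->MRU): [hen bee cherry elk]
  21. access hen: HIT. Cache (LRU->MRU): [bee cherry elk hen]
  22. access bee: HIT. Cache (LRU->MRU): [cherry elk hen bee]
  23. access elk: HIT. Cache (LRU->MRU): [cherry hen bee elk]
  24. access pear: MISS. Cache (LRU->MRU): [cherry hen bee elk pear]
  25. access elk: HIT. Cache (LRU->MRU): [cherry hen bee pear elk]
  26. access pear: HIT. Cache (LRU->MRU): [cherry hen bee elk pear]
  27. access pear: HIT. Cache (LRU->MRU): [cherry hen bee elk pear]
  28. access bee: HIT. Cache (LRU->MRU): [cherry hen elk pear bee]
  29. access owl: MISS, evict cherry. Cache (LRU->MRU): [hen elk pear bee owl]
  30. access hen: HIT. Cache (LRU->MRU): [elk pear bee owl hen]
  31. access pear: HIT. Cache (LRU->MRU): [elk bee owl hen pear]
  32. access pig: MISS, evict elk. Cache (LRU->MRU): [bee owl hen pear pig]
  33. access bee: HIT. Cache (LRU->MRU): [owl hen pear pig bee]
Total: 26 hits, 7 misses, 2 evictions

Hit rate = 26/33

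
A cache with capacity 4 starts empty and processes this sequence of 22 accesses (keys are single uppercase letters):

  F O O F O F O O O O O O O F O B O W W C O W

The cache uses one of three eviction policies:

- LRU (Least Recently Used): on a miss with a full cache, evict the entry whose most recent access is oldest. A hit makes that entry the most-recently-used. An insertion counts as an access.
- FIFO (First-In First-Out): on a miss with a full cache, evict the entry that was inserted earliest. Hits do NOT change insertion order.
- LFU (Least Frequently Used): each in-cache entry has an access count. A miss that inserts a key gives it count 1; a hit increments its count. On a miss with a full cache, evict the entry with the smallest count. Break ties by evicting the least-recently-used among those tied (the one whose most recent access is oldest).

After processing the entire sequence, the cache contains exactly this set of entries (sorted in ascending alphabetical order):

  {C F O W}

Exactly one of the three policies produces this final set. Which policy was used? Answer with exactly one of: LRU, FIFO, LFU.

Simulating under each policy and comparing final sets:
  LRU: final set = {B C O W} -> differs
  FIFO: final set = {B C O W} -> differs
  LFU: final set = {C F O W} -> MATCHES target
Only LFU produces the target set.

Answer: LFU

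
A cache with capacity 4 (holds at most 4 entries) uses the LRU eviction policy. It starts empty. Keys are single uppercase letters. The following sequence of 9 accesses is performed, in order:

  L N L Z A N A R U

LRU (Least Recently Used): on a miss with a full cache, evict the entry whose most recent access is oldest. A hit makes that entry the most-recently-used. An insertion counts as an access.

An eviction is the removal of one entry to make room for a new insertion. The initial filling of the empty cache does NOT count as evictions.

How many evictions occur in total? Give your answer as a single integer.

Answer: 2

Derivation:
LRU simulation (capacity=4):
  1. access L: MISS. Cache (LRU->MRU): [L]
  2. access N: MISS. Cache (LRU->MRU): [L N]
  3. access L: HIT. Cache (LRU->MRU): [N L]
  4. access Z: MISS. Cache (LRU->MRU): [N L Z]
  5. access A: MISS. Cache (LRU->MRU): [N L Z A]
  6. access N: HIT. Cache (LRU->MRU): [L Z A N]
  7. access A: HIT. Cache (LRU->MRU): [L Z N A]
  8. access R: MISS, evict L. Cache (LRU->MRU): [Z N A R]
  9. access U: MISS, evict Z. Cache (LRU->MRU): [N A R U]
Total: 3 hits, 6 misses, 2 evictions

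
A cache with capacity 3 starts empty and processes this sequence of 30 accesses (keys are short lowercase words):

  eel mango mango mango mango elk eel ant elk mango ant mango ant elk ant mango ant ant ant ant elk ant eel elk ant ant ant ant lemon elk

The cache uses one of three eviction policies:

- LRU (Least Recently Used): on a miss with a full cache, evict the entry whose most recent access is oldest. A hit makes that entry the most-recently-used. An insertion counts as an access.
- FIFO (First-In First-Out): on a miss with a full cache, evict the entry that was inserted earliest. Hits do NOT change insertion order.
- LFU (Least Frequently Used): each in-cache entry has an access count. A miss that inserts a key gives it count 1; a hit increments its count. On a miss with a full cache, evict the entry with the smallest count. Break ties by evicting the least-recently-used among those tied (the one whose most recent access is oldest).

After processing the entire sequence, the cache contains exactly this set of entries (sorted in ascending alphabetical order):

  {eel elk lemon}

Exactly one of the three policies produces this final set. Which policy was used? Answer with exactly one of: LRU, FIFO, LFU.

Simulating under each policy and comparing final sets:
  LRU: final set = {ant elk lemon} -> differs
  FIFO: final set = {eel elk lemon} -> MATCHES target
  LFU: final set = {ant elk mango} -> differs
Only FIFO produces the target set.

Answer: FIFO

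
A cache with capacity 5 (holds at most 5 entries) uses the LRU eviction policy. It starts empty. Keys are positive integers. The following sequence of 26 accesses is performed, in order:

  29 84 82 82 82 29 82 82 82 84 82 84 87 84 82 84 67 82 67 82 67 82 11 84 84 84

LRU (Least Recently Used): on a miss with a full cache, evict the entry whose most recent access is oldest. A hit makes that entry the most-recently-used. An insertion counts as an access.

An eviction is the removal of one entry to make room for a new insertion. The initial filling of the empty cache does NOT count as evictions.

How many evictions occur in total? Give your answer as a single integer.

Answer: 1

Derivation:
LRU simulation (capacity=5):
  1. access 29: MISS. Cache (LRU->MRU): [29]
  2. access 84: MISS. Cache (LRU->MRU): [29 84]
  3. access 82: MISS. Cache (LRU->MRU): [29 84 82]
  4. access 82: HIT. Cache (LRU->MRU): [29 84 82]
  5. access 82: HIT. Cache (LRU->MRU): [29 84 82]
  6. access 29: HIT. Cache (LRU->MRU): [84 82 29]
  7. access 82: HIT. Cache (LRU->MRU): [84 29 82]
  8. access 82: HIT. Cache (LRU->MRU): [84 29 82]
  9. access 82: HIT. Cache (LRU->MRU): [84 29 82]
  10. access 84: HIT. Cache (LRU->MRU): [29 82 84]
  11. access 82: HIT. Cache (LRU->MRU): [29 84 82]
  12. access 84: HIT. Cache (LRU->MRU): [29 82 84]
  13. access 87: MISS. Cache (LRU->MRU): [29 82 84 87]
  14. access 84: HIT. Cache (LRU->MRU): [29 82 87 84]
  15. access 82: HIT. Cache (LRU->MRU): [29 87 84 82]
  16. access 84: HIT. Cache (LRU->MRU): [29 87 82 84]
  17. access 67: MISS. Cache (LRU->MRU): [29 87 82 84 67]
  18. access 82: HIT. Cache (LRU->MRU): [29 87 84 67 82]
  19. access 67: HIT. Cache (LRU->MRU): [29 87 84 82 67]
  20. access 82: HIT. Cache (LRU->MRU): [29 87 84 67 82]
  21. access 67: HIT. Cache (LRU->MRU): [29 87 84 82 67]
  22. access 82: HIT. Cache (LRU->MRU): [29 87 84 67 82]
  23. access 11: MISS, evict 29. Cache (LRU->MRU): [87 84 67 82 11]
  24. access 84: HIT. Cache (LRU->MRU): [87 67 82 11 84]
  25. access 84: HIT. Cache (LRU->MRU): [87 67 82 11 84]
  26. access 84: HIT. Cache (LRU->MRU): [87 67 82 11 84]
Total: 20 hits, 6 misses, 1 evictions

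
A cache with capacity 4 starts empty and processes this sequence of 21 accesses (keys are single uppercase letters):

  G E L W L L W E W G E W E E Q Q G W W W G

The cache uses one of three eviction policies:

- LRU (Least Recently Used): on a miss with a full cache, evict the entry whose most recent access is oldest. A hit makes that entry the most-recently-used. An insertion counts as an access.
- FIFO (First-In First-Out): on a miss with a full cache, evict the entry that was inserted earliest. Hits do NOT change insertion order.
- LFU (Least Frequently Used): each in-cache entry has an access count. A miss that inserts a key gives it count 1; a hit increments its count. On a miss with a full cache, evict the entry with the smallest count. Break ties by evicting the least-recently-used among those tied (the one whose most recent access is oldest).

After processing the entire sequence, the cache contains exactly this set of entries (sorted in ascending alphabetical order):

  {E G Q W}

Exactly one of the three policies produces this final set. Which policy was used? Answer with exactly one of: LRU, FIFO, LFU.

Simulating under each policy and comparing final sets:
  LRU: final set = {E G Q W} -> MATCHES target
  FIFO: final set = {G L Q W} -> differs
  LFU: final set = {E G L W} -> differs
Only LRU produces the target set.

Answer: LRU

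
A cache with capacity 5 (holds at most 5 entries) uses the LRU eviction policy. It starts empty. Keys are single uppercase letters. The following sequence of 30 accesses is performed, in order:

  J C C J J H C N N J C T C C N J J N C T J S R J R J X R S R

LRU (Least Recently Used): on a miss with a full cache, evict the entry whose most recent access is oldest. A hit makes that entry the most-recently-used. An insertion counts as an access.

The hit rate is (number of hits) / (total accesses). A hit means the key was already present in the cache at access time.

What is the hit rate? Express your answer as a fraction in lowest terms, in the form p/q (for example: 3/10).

LRU simulation (capacity=5):
  1. access J: MISS. Cache (LRU->MRU): [J]
  2. access C: MISS. Cache (LRU->MRU): [J C]
  3. access C: HIT. Cache (LRU->MRU): [J C]
  4. access J: HIT. Cache (LRU->MRU): [C J]
  5. access J: HIT. Cache (LRU->MRU): [C J]
  6. access H: MISS. Cache (LRU->MRU): [C J H]
  7. access C: HIT. Cache (LRU->MRU): [J H C]
  8. access N: MISS. Cache (LRU->MRU): [J H C N]
  9. access N: HIT. Cache (LRU->MRU): [J H C N]
  10. access J: HIT. Cache (LRU->MRU): [H C N J]
  11. access C: HIT. Cache (LRU->MRU): [H N J C]
  12. access T: MISS. Cache (LRU->MRU): [H N J C T]
  13. access C: HIT. Cache (LRU->MRU): [H N J T C]
  14. access C: HIT. Cache (LRU->MRU): [H N J T C]
  15. access N: HIT. Cache (LRU->MRU): [H J T C N]
  16. access J: HIT. Cache (LRU->MRU): [H T C N J]
  17. access J: HIT. Cache (LRU->MRU): [H T C N J]
  18. access N: HIT. Cache (LRU->MRU): [H T C J N]
  19. access C: HIT. Cache (LRU->MRU): [H T J N C]
  20. access T: HIT. Cache (LRU->MRU): [H J N C T]
  21. access J: HIT. Cache (LRU->MRU): [H N C T J]
  22. access S: MISS, evict H. Cache (LRU->MRU): [N C T J S]
  23. access R: MISS, evict N. Cache (LRU->MRU): [C T J S R]
  24. access J: HIT. Cache (LRU->MRU): [C T S R J]
  25. access R: HIT. Cache (LRU->MRU): [C T S J R]
  26. access J: HIT. Cache (LRU->MRU): [C T S R J]
  27. access X: MISS, evict C. Cache (LRU->MRU): [T S R J X]
  28. access R: HIT. Cache (LRU->MRU): [T S J X R]
  29. access S: HIT. Cache (LRU->MRU): [T J X R S]
  30. access R: HIT. Cache (LRU->MRU): [T J X S R]
Total: 22 hits, 8 misses, 3 evictions

Hit rate = 22/30 = 11/15

Answer: 11/15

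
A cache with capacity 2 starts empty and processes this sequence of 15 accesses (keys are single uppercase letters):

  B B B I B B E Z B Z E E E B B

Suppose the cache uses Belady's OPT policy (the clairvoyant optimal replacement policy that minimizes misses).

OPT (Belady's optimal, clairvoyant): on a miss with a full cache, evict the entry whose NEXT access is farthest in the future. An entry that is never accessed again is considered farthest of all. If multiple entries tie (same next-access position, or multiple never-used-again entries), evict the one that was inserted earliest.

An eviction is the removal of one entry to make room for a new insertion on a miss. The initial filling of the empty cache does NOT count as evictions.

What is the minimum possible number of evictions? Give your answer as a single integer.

OPT (Belady) simulation (capacity=2):
  1. access B: MISS. Cache: [B]
  2. access B: HIT. Next use of B: step 3. Cache: [B]
  3. access B: HIT. Next use of B: step 5. Cache: [B]
  4. access I: MISS. Cache: [B I]
  5. access B: HIT. Next use of B: step 6. Cache: [B I]
  6. access B: HIT. Next use of B: step 9. Cache: [B I]
  7. access E: MISS, evict I (next use: never). Cache: [B E]
  8. access Z: MISS, evict E (next use: step 11). Cache: [B Z]
  9. access B: HIT. Next use of B: step 14. Cache: [B Z]
  10. access Z: HIT. Next use of Z: never. Cache: [B Z]
  11. access E: MISS, evict Z (next use: never). Cache: [B E]
  12. access E: HIT. Next use of E: step 13. Cache: [B E]
  13. access E: HIT. Next use of E: never. Cache: [B E]
  14. access B: HIT. Next use of B: step 15. Cache: [B E]
  15. access B: HIT. Next use of B: never. Cache: [B E]
Total: 10 hits, 5 misses, 3 evictions

Answer: 3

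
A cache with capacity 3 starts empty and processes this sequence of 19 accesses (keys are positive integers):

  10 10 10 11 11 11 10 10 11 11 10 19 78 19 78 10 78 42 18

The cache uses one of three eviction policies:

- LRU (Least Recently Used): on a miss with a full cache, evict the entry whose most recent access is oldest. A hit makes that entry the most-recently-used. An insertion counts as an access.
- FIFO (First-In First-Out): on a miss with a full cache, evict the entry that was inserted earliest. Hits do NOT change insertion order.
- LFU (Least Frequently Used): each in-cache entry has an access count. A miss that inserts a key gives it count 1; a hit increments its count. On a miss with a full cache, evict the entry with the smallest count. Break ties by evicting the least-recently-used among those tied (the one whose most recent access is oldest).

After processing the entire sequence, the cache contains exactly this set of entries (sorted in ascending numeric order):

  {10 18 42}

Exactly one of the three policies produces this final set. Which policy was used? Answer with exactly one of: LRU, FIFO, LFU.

Simulating under each policy and comparing final sets:
  LRU: final set = {18 42 78} -> differs
  FIFO: final set = {10 18 42} -> MATCHES target
  LFU: final set = {10 11 18} -> differs
Only FIFO produces the target set.

Answer: FIFO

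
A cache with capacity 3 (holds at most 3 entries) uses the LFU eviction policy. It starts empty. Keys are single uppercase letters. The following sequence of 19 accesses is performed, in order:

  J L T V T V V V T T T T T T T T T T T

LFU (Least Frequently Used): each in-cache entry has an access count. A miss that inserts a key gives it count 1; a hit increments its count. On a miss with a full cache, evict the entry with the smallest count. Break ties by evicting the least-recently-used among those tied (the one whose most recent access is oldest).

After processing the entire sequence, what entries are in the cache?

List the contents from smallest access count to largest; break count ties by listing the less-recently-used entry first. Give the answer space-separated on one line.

LFU simulation (capacity=3):
  1. access J: MISS. Cache: [J(c=1)]
  2. access L: MISS. Cache: [J(c=1) L(c=1)]
  3. access T: MISS. Cache: [J(c=1) L(c=1) T(c=1)]
  4. access V: MISS, evict J(c=1). Cache: [L(c=1) T(c=1) V(c=1)]
  5. access T: HIT, count now 2. Cache: [L(c=1) V(c=1) T(c=2)]
  6. access V: HIT, count now 2. Cache: [L(c=1) T(c=2) V(c=2)]
  7. access V: HIT, count now 3. Cache: [L(c=1) T(c=2) V(c=3)]
  8. access V: HIT, count now 4. Cache: [L(c=1) T(c=2) V(c=4)]
  9. access T: HIT, count now 3. Cache: [L(c=1) T(c=3) V(c=4)]
  10. access T: HIT, count now 4. Cache: [L(c=1) V(c=4) T(c=4)]
  11. access T: HIT, count now 5. Cache: [L(c=1) V(c=4) T(c=5)]
  12. access T: HIT, count now 6. Cache: [L(c=1) V(c=4) T(c=6)]
  13. access T: HIT, count now 7. Cache: [L(c=1) V(c=4) T(c=7)]
  14. access T: HIT, count now 8. Cache: [L(c=1) V(c=4) T(c=8)]
  15. access T: HIT, count now 9. Cache: [L(c=1) V(c=4) T(c=9)]
  16. access T: HIT, count now 10. Cache: [L(c=1) V(c=4) T(c=10)]
  17. access T: HIT, count now 11. Cache: [L(c=1) V(c=4) T(c=11)]
  18. access T: HIT, count now 12. Cache: [L(c=1) V(c=4) T(c=12)]
  19. access T: HIT, count now 13. Cache: [L(c=1) V(c=4) T(c=13)]
Total: 15 hits, 4 misses, 1 evictions

Answer: L V T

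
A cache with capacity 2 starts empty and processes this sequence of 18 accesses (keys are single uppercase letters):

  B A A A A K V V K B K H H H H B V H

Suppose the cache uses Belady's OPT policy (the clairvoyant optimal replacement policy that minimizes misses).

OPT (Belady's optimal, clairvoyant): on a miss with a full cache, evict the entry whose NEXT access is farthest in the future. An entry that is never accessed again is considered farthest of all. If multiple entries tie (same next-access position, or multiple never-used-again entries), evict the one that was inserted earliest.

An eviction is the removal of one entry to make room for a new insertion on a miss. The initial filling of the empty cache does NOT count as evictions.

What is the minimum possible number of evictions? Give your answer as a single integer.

OPT (Belady) simulation (capacity=2):
  1. access B: MISS. Cache: [B]
  2. access A: MISS. Cache: [B A]
  3. access A: HIT. Next use of A: step 4. Cache: [B A]
  4. access A: HIT. Next use of A: step 5. Cache: [B A]
  5. access A: HIT. Next use of A: never. Cache: [B A]
  6. access K: MISS, evict A (next use: never). Cache: [B K]
  7. access V: MISS, evict B (next use: step 10). Cache: [K V]
  8. access V: HIT. Next use of V: step 17. Cache: [K V]
  9. access K: HIT. Next use of K: step 11. Cache: [K V]
  10. access B: MISS, evict V (next use: step 17). Cache: [K B]
  11. access K: HIT. Next use of K: never. Cache: [K B]
  12. access H: MISS, evict K (next use: never). Cache: [B H]
  13. access H: HIT. Next use of H: step 14. Cache: [B H]
  14. access H: HIT. Next use of H: step 15. Cache: [B H]
  15. access H: HIT. Next use of H: step 18. Cache: [B H]
  16. access B: HIT. Next use of B: never. Cache: [B H]
  17. access V: MISS, evict B (next use: never). Cache: [H V]
  18. access H: HIT. Next use of H: never. Cache: [H V]
Total: 11 hits, 7 misses, 5 evictions

Answer: 5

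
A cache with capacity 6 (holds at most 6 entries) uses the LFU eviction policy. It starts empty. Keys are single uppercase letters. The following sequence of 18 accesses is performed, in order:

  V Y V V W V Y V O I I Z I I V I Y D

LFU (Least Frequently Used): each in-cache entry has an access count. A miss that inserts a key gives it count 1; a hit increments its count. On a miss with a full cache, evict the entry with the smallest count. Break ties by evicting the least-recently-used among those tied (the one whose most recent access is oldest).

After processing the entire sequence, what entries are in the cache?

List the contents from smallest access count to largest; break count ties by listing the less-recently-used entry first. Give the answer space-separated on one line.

LFU simulation (capacity=6):
  1. access V: MISS. Cache: [V(c=1)]
  2. access Y: MISS. Cache: [V(c=1) Y(c=1)]
  3. access V: HIT, count now 2. Cache: [Y(c=1) V(c=2)]
  4. access V: HIT, count now 3. Cache: [Y(c=1) V(c=3)]
  5. access W: MISS. Cache: [Y(c=1) W(c=1) V(c=3)]
  6. access V: HIT, count now 4. Cache: [Y(c=1) W(c=1) V(c=4)]
  7. access Y: HIT, count now 2. Cache: [W(c=1) Y(c=2) V(c=4)]
  8. access V: HIT, count now 5. Cache: [W(c=1) Y(c=2) V(c=5)]
  9. access O: MISS. Cache: [W(c=1) O(c=1) Y(c=2) V(c=5)]
  10. access I: MISS. Cache: [W(c=1) O(c=1) I(c=1) Y(c=2) V(c=5)]
  11. access I: HIT, count now 2. Cache: [W(c=1) O(c=1) Y(c=2) I(c=2) V(c=5)]
  12. access Z: MISS. Cache: [W(c=1) O(c=1) Z(c=1) Y(c=2) I(c=2) V(c=5)]
  13. access I: HIT, count now 3. Cache: [W(c=1) O(c=1) Z(c=1) Y(c=2) I(c=3) V(c=5)]
  14. access I: HIT, count now 4. Cache: [W(c=1) O(c=1) Z(c=1) Y(c=2) I(c=4) V(c=5)]
  15. access V: HIT, count now 6. Cache: [W(c=1) O(c=1) Z(c=1) Y(c=2) I(c=4) V(c=6)]
  16. access I: HIT, count now 5. Cache: [W(c=1) O(c=1) Z(c=1) Y(c=2) I(c=5) V(c=6)]
  17. access Y: HIT, count now 3. Cache: [W(c=1) O(c=1) Z(c=1) Y(c=3) I(c=5) V(c=6)]
  18. access D: MISS, evict W(c=1). Cache: [O(c=1) Z(c=1) D(c=1) Y(c=3) I(c=5) V(c=6)]
Total: 11 hits, 7 misses, 1 evictions

Answer: O Z D Y I V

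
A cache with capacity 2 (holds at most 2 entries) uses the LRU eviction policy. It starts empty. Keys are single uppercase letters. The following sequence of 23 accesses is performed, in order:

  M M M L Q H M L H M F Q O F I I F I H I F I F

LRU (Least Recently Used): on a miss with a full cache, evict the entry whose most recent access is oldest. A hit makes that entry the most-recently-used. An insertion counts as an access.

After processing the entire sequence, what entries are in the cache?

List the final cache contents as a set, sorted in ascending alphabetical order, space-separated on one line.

LRU simulation (capacity=2):
  1. access M: MISS. Cache (LRU->MRU): [M]
  2. access M: HIT. Cache (LRU->MRU): [M]
  3. access M: HIT. Cache (LRU->MRU): [M]
  4. access L: MISS. Cache (LRU->MRU): [M L]
  5. access Q: MISS, evict M. Cache (LRU->MRU): [L Q]
  6. access H: MISS, evict L. Cache (LRU->MRU): [Q H]
  7. access M: MISS, evict Q. Cache (LRU->MRU): [H M]
  8. access L: MISS, evict H. Cache (LRU->MRU): [M L]
  9. access H: MISS, evict M. Cache (LRU->MRU): [L H]
  10. access M: MISS, evict L. Cache (LRU->MRU): [H M]
  11. access F: MISS, evict H. Cache (LRU->MRU): [M F]
  12. access Q: MISS, evict M. Cache (LRU->MRU): [F Q]
  13. access O: MISS, evict F. Cache (LRU->MRU): [Q O]
  14. access F: MISS, evict Q. Cache (LRU->MRU): [O F]
  15. access I: MISS, evict O. Cache (LRU->MRU): [F I]
  16. access I: HIT. Cache (LRU->MRU): [F I]
  17. access F: HIT. Cache (LRU->MRU): [I F]
  18. access I: HIT. Cache (LRU->MRU): [F I]
  19. access H: MISS, evict F. Cache (LRU->MRU): [I H]
  20. access I: HIT. Cache (LRU->MRU): [H I]
  21. access F: MISS, evict H. Cache (LRU->MRU): [I F]
  22. access I: HIT. Cache (LRU->MRU): [F I]
  23. access F: HIT. Cache (LRU->MRU): [I F]
Total: 8 hits, 15 misses, 13 evictions

Answer: F I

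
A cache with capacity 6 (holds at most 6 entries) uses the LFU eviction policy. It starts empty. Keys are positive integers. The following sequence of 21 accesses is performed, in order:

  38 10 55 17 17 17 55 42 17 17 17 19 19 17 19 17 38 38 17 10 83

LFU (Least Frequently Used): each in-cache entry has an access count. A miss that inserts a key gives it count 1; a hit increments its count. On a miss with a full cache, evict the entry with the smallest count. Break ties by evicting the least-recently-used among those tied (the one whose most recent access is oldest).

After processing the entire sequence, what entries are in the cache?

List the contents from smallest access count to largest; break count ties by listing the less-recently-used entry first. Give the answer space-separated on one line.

LFU simulation (capacity=6):
  1. access 38: MISS. Cache: [38(c=1)]
  2. access 10: MISS. Cache: [38(c=1) 10(c=1)]
  3. access 55: MISS. Cache: [38(c=1) 10(c=1) 55(c=1)]
  4. access 17: MISS. Cache: [38(c=1) 10(c=1) 55(c=1) 17(c=1)]
  5. access 17: HIT, count now 2. Cache: [38(c=1) 10(c=1) 55(c=1) 17(c=2)]
  6. access 17: HIT, count now 3. Cache: [38(c=1) 10(c=1) 55(c=1) 17(c=3)]
  7. access 55: HIT, count now 2. Cache: [38(c=1) 10(c=1) 55(c=2) 17(c=3)]
  8. access 42: MISS. Cache: [38(c=1) 10(c=1) 42(c=1) 55(c=2) 17(c=3)]
  9. access 17: HIT, count now 4. Cache: [38(c=1) 10(c=1) 42(c=1) 55(c=2) 17(c=4)]
  10. access 17: HIT, count now 5. Cache: [38(c=1) 10(c=1) 42(c=1) 55(c=2) 17(c=5)]
  11. access 17: HIT, count now 6. Cache: [38(c=1) 10(c=1) 42(c=1) 55(c=2) 17(c=6)]
  12. access 19: MISS. Cache: [38(c=1) 10(c=1) 42(c=1) 19(c=1) 55(c=2) 17(c=6)]
  13. access 19: HIT, count now 2. Cache: [38(c=1) 10(c=1) 42(c=1) 55(c=2) 19(c=2) 17(c=6)]
  14. access 17: HIT, count now 7. Cache: [38(c=1) 10(c=1) 42(c=1) 55(c=2) 19(c=2) 17(c=7)]
  15. access 19: HIT, count now 3. Cache: [38(c=1) 10(c=1) 42(c=1) 55(c=2) 19(c=3) 17(c=7)]
  16. access 17: HIT, count now 8. Cache: [38(c=1) 10(c=1) 42(c=1) 55(c=2) 19(c=3) 17(c=8)]
  17. access 38: HIT, count now 2. Cache: [10(c=1) 42(c=1) 55(c=2) 38(c=2) 19(c=3) 17(c=8)]
  18. access 38: HIT, count now 3. Cache: [10(c=1) 42(c=1) 55(c=2) 19(c=3) 38(c=3) 17(c=8)]
  19. access 17: HIT, count now 9. Cache: [10(c=1) 42(c=1) 55(c=2) 19(c=3) 38(c=3) 17(c=9)]
  20. access 10: HIT, count now 2. Cache: [42(c=1) 55(c=2) 10(c=2) 19(c=3) 38(c=3) 17(c=9)]
  21. access 83: MISS, evict 42(c=1). Cache: [83(c=1) 55(c=2) 10(c=2) 19(c=3) 38(c=3) 17(c=9)]
Total: 14 hits, 7 misses, 1 evictions

Answer: 83 55 10 19 38 17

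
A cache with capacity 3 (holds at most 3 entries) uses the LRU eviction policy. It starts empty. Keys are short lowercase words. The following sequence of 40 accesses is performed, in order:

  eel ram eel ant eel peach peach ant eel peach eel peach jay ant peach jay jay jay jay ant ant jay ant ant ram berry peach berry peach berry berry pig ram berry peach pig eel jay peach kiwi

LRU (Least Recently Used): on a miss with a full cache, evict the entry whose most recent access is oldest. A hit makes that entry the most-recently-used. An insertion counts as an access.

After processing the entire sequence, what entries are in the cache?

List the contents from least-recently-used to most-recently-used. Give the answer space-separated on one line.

Answer: jay peach kiwi

Derivation:
LRU simulation (capacity=3):
  1. access eel: MISS. Cache (LRU->MRU): [eel]
  2. access ram: MISS. Cache (LRU->MRU): [eel ram]
  3. access eel: HIT. Cache (LRU->MRU): [ram eel]
  4. access ant: MISS. Cache (LRU->MRU): [ram eel ant]
  5. access eel: HIT. Cache (LRU->MRU): [ram ant eel]
  6. access peach: MISS, evict ram. Cache (LRU->MRU): [ant eel peach]
  7. access peach: HIT. Cache (LRU->MRU): [ant eel peach]
  8. access ant: HIT. Cache (LRU->MRU): [eel peach ant]
  9. access eel: HIT. Cache (LRU->MRU): [peach ant eel]
  10. access peach: HIT. Cache (LRU->MRU): [ant eel peach]
  11. access eel: HIT. Cache (LRU->MRU): [ant peach eel]
  12. access peach: HIT. Cache (LRU->MRU): [ant eel peach]
  13. access jay: MISS, evict ant. Cache (LRU->MRU): [eel peach jay]
  14. access ant: MISS, evict eel. Cache (LRU->MRU): [peach jay ant]
  15. access peach: HIT. Cache (LRU->MRU): [jay ant peach]
  16. access jay: HIT. Cache (LRU->MRU): [ant peach jay]
  17. access jay: HIT. Cache (LRU->MRU): [ant peach jay]
  18. access jay: HIT. Cache (LRU->MRU): [ant peach jay]
  19. access jay: HIT. Cache (LRU->MRU): [ant peach jay]
  20. access ant: HIT. Cache (LRU->MRU): [peach jay ant]
  21. access ant: HIT. Cache (LRU->MRU): [peach jay ant]
  22. access jay: HIT. Cache (LRU->MRU): [peach ant jay]
  23. access ant: HIT. Cache (LRU->MRU): [peach jay ant]
  24. access ant: HIT. Cache (LRU->MRU): [peach jay ant]
  25. access ram: MISS, evict peach. Cache (LRU->MRU): [jay ant ram]
  26. access berry: MISS, evict jay. Cache (LRU->MRU): [ant ram berry]
  27. access peach: MISS, evict ant. Cache (LRU->MRU): [ram berry peach]
  28. access berry: HIT. Cache (LRU->MRU): [ram peach berry]
  29. access peach: HIT. Cache (LRU->MRU): [ram berry peach]
  30. access berry: HIT. Cache (LRU->MRU): [ram peach berry]
  31. access berry: HIT. Cache (LRU->MRU): [ram peach berry]
  32. access pig: MISS, evict ram. Cache (LRU->MRU): [peach berry pig]
  33. access ram: MISS, evict peach. Cache (LRU->MRU): [berry pig ram]
  34. access berry: HIT. Cache (LRU->MRU): [pig ram berry]
  35. access peach: MISS, evict pig. Cache (LRU->MRU): [ram berry peach]
  36. access pig: MISS, evict ram. Cache (LRU->MRU): [berry peach pig]
  37. access eel: MISS, evict berry. Cache (LRU->MRU): [peach pig eel]
  38. access jay: MISS, evict peach. Cache (LRU->MRU): [pig eel jay]
  39. access peach: MISS, evict pig. Cache (LRU->MRU): [eel jay peach]
  40. access kiwi: MISS, evict eel. Cache (LRU->MRU): [jay peach kiwi]
Total: 23 hits, 17 misses, 14 evictions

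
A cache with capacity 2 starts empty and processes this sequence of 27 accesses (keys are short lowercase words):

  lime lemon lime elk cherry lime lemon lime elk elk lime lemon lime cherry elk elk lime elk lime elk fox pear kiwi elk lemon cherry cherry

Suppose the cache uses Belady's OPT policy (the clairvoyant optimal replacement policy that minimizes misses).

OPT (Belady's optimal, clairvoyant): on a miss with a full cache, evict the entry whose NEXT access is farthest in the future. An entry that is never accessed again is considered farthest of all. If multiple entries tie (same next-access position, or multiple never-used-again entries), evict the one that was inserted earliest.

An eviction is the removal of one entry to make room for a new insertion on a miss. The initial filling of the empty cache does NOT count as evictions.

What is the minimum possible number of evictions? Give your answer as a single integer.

Answer: 12

Derivation:
OPT (Belady) simulation (capacity=2):
  1. access lime: MISS. Cache: [lime]
  2. access lemon: MISS. Cache: [lime lemon]
  3. access lime: HIT. Next use of lime: step 6. Cache: [lime lemon]
  4. access elk: MISS, evict lemon (next use: step 7). Cache: [lime elk]
  5. access cherry: MISS, evict elk (next use: step 9). Cache: [lime cherry]
  6. access lime: HIT. Next use of lime: step 8. Cache: [lime cherry]
  7. access lemon: MISS, evict cherry (next use: step 14). Cache: [lime lemon]
  8. access lime: HIT. Next use of lime: step 11. Cache: [lime lemon]
  9. access elk: MISS, evict lemon (next use: step 12). Cache: [lime elk]
  10. access elk: HIT. Next use of elk: step 15. Cache: [lime elk]
  11. access lime: HIT. Next use of lime: step 13. Cache: [lime elk]
  12. access lemon: MISS, evict elk (next use: step 15). Cache: [lime lemon]
  13. access lime: HIT. Next use of lime: step 17. Cache: [lime lemon]
  14. access cherry: MISS, evict lemon (next use: step 25). Cache: [lime cherry]
  15. access elk: MISS, evict cherry (next use: step 26). Cache: [lime elk]
  16. access elk: HIT. Next use of elk: step 18. Cache: [lime elk]
  17. access lime: HIT. Next use of lime: step 19. Cache: [lime elk]
  18. access elk: HIT. Next use of elk: step 20. Cache: [lime elk]
  19. access lime: HIT. Next use of lime: never. Cache: [lime elk]
  20. access elk: HIT. Next use of elk: step 24. Cache: [lime elk]
  21. access fox: MISS, evict lime (next use: never). Cache: [elk fox]
  22. access pear: MISS, evict fox (next use: never). Cache: [elk pear]
  23. access kiwi: MISS, evict pear (next use: never). Cache: [elk kiwi]
  24. access elk: HIT. Next use of elk: never. Cache: [elk kiwi]
  25. access lemon: MISS, evict elk (next use: never). Cache: [kiwi lemon]
  26. access cherry: MISS, evict kiwi (next use: never). Cache: [lemon cherry]
  27. access cherry: HIT. Next use of cherry: never. Cache: [lemon cherry]
Total: 13 hits, 14 misses, 12 evictions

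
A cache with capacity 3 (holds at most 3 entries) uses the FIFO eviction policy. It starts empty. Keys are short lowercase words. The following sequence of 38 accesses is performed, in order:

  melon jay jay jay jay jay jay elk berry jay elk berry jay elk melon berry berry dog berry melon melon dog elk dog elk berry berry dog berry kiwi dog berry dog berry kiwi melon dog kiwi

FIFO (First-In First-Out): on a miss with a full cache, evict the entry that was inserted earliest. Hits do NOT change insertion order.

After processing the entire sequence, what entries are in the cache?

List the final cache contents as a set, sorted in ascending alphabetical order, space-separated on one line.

FIFO simulation (capacity=3):
  1. access melon: MISS. Cache (old->new): [melon]
  2. access jay: MISS. Cache (old->new): [melon jay]
  3. access jay: HIT. Cache (old->new): [melon jay]
  4. access jay: HIT. Cache (old->new): [melon jay]
  5. access jay: HIT. Cache (old->new): [melon jay]
  6. access jay: HIT. Cache (old->new): [melon jay]
  7. access jay: HIT. Cache (old->new): [melon jay]
  8. access elk: MISS. Cache (old->new): [melon jay elk]
  9. access berry: MISS, evict melon. Cache (old->new): [jay elk berry]
  10. access jay: HIT. Cache (old->new): [jay elk berry]
  11. access elk: HIT. Cache (old->new): [jay elk berry]
  12. access berry: HIT. Cache (old->new): [jay elk berry]
  13. access jay: HIT. Cache (old->new): [jay elk berry]
  14. access elk: HIT. Cache (old->new): [jay elk berry]
  15. access melon: MISS, evict jay. Cache (old->new): [elk berry melon]
  16. access berry: HIT. Cache (old->new): [elk berry melon]
  17. access berry: HIT. Cache (old->new): [elk berry melon]
  18. access dog: MISS, evict elk. Cache (old->new): [berry melon dog]
  19. access berry: HIT. Cache (old->new): [berry melon dog]
  20. access melon: HIT. Cache (old->new): [berry melon dog]
  21. access melon: HIT. Cache (old->new): [berry melon dog]
  22. access dog: HIT. Cache (old->new): [berry melon dog]
  23. access elk: MISS, evict berry. Cache (old->new): [melon dog elk]
  24. access dog: HIT. Cache (old->new): [melon dog elk]
  25. access elk: HIT. Cache (old->new): [melon dog elk]
  26. access berry: MISS, evict melon. Cache (old->new): [dog elk berry]
  27. access berry: HIT. Cache (old->new): [dog elk berry]
  28. access dog: HIT. Cache (old->new): [dog elk berry]
  29. access berry: HIT. Cache (old->new): [dog elk berry]
  30. access kiwi: MISS, evict dog. Cache (old->new): [elk berry kiwi]
  31. access dog: MISS, evict elk. Cache (old->new): [berry kiwi dog]
  32. access berry: HIT. Cache (old->new): [berry kiwi dog]
  33. access dog: HIT. Cache (old->new): [berry kiwi dog]
  34. access berry: HIT. Cache (old->new): [berry kiwi dog]
  35. access kiwi: HIT. Cache (old->new): [berry kiwi dog]
  36. access melon: MISS, evict berry. Cache (old->new): [kiwi dog melon]
  37. access dog: HIT. Cache (old->new): [kiwi dog melon]
  38. access kiwi: HIT. Cache (old->new): [kiwi dog melon]
Total: 27 hits, 11 misses, 8 evictions

Answer: dog kiwi melon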